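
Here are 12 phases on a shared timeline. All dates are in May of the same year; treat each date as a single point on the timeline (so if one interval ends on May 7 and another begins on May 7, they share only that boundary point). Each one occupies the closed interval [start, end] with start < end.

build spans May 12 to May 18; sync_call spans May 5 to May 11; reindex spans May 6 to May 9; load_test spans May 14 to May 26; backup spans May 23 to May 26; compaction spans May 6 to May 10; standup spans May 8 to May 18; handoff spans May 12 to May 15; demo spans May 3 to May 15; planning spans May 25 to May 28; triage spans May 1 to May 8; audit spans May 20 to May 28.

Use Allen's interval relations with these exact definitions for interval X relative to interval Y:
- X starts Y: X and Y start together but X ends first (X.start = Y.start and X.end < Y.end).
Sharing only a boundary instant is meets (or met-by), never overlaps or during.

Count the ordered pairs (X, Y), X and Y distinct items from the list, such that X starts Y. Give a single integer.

2

Checking all 132 ordered pairs for relation 'starts'; matching pairs in alphabetical order:
(handoff, build): handoff starts build ✓
(reindex, compaction): reindex starts compaction ✓
Count: 2.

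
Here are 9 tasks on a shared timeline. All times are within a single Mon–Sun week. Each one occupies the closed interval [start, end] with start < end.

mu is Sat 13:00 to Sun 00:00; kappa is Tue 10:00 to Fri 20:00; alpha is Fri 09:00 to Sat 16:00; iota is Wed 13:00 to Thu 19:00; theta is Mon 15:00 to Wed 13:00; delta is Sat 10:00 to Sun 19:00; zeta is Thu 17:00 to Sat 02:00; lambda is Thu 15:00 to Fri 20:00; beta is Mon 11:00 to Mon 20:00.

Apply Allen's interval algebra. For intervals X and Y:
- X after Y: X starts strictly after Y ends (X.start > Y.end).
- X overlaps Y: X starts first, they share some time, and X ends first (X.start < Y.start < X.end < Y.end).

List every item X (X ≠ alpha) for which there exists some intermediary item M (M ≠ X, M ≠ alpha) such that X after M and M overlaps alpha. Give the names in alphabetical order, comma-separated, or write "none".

Target alpha = [Fri 09:00, Sat 16:00].
Intermediaries M with M overlaps alpha: kappa, lambda, zeta.
Via kappa — items with X after kappa: delta, mu.
Via lambda — items with X after lambda: delta, mu.
Via zeta — items with X after zeta: delta, mu.
Union: delta, mu.

delta, mu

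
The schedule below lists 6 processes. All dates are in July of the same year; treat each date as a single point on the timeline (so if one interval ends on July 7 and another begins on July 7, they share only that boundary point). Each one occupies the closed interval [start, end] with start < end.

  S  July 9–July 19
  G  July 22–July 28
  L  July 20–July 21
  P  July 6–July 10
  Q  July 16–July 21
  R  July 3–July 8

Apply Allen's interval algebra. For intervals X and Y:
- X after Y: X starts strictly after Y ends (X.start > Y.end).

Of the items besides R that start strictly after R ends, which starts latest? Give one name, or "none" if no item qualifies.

G

Target R = [July 3, July 8].
G [July 22, July 28] → after → candidate.
L [July 20, July 21] → after → candidate.
P [July 6, July 10] → overlapped-by → excluded.
Q [July 16, July 21] → after → candidate.
S [July 9, July 19] → after → candidate.
Among candidates, latest start is July 22 → G.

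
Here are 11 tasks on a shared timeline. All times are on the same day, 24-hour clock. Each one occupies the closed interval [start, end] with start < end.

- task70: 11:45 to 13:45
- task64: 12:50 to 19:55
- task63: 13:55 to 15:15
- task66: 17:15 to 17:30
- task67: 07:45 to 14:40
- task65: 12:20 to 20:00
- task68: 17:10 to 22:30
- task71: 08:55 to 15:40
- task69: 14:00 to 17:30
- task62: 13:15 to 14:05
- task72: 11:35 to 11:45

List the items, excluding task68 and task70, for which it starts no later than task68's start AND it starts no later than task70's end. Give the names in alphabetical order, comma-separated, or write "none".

Conditions: its start is no later than task68's start (X.start <= 17:10) AND its start is no later than task70's end (X.start <= 13:45).
task62: start 13:15 <= 17:10? ✓; start 13:15 <= 13:45? ✓ → yes.
task63: start 13:55 <= 17:10? ✓; start 13:55 <= 13:45? ✗ → no.
task64: start 12:50 <= 17:10? ✓; start 12:50 <= 13:45? ✓ → yes.
task65: start 12:20 <= 17:10? ✓; start 12:20 <= 13:45? ✓ → yes.
task66: start 17:15 <= 17:10? ✗; start 17:15 <= 13:45? ✗ → no.
task67: start 07:45 <= 17:10? ✓; start 07:45 <= 13:45? ✓ → yes.
task69: start 14:00 <= 17:10? ✓; start 14:00 <= 13:45? ✗ → no.
task71: start 08:55 <= 17:10? ✓; start 08:55 <= 13:45? ✓ → yes.
task72: start 11:35 <= 17:10? ✓; start 11:35 <= 13:45? ✓ → yes.
Result: task62, task64, task65, task67, task71, task72.

task62, task64, task65, task67, task71, task72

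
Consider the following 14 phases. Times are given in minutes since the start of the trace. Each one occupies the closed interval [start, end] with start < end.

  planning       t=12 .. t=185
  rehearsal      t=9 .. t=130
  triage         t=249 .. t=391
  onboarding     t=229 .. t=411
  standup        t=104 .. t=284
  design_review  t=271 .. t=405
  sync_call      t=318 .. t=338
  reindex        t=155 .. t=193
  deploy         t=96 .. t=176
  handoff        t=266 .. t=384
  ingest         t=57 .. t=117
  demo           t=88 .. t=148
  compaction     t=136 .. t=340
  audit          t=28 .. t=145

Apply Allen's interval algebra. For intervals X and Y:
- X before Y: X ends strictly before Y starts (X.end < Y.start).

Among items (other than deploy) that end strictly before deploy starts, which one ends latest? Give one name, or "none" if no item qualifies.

Target deploy = [t=96, t=176].
audit [t=28, t=145] → overlaps → excluded.
compaction [t=136, t=340] → overlapped-by → excluded.
demo [t=88, t=148] → overlaps → excluded.
design_review [t=271, t=405] → after → excluded.
handoff [t=266, t=384] → after → excluded.
ingest [t=57, t=117] → overlaps → excluded.
onboarding [t=229, t=411] → after → excluded.
planning [t=12, t=185] → contains → excluded.
rehearsal [t=9, t=130] → overlaps → excluded.
reindex [t=155, t=193] → overlapped-by → excluded.
standup [t=104, t=284] → overlapped-by → excluded.
sync_call [t=318, t=338] → after → excluded.
triage [t=249, t=391] → after → excluded.
No candidates → none.

none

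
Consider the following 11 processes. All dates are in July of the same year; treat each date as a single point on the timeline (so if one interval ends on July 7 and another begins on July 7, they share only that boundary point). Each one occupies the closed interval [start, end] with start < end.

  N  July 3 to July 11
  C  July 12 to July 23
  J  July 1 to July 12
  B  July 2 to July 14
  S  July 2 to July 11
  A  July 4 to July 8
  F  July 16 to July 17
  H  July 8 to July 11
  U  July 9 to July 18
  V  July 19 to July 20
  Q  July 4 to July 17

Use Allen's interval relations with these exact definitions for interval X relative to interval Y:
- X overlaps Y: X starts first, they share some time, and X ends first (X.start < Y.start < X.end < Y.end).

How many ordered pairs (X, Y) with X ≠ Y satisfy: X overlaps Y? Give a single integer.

14

Checking all 110 ordered pairs for relation 'overlaps'; matching pairs in alphabetical order:
(B, C): B overlaps C ✓
(B, Q): B overlaps Q ✓
(B, U): B overlaps U ✓
(H, U): H overlaps U ✓
(J, B): J overlaps B ✓
(J, Q): J overlaps Q ✓
(J, U): J overlaps U ✓
(N, Q): N overlaps Q ✓
(N, U): N overlaps U ✓
(Q, C): Q overlaps C ✓
(Q, U): Q overlaps U ✓
(S, Q): S overlaps Q ✓
(S, U): S overlaps U ✓
(U, C): U overlaps C ✓
Count: 14.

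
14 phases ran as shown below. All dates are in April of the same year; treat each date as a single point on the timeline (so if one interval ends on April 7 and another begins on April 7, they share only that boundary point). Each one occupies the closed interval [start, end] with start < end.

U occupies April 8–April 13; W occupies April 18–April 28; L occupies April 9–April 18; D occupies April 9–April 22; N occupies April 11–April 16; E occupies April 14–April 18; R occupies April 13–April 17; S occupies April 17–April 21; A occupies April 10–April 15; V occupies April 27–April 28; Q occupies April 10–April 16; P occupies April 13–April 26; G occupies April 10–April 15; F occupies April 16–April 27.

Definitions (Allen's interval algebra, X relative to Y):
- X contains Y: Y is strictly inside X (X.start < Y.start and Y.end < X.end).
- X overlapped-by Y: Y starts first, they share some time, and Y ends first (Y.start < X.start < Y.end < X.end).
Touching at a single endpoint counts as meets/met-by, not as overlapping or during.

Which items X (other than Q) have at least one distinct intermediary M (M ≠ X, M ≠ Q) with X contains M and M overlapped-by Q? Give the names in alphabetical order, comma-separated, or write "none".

Target Q = [April 10, April 16].
Intermediaries M with M overlapped-by Q: E, P, R.
Via E — items with X contains E: D, P.
Via P — items with X contains P: none.
Via R — items with X contains R: D, L.
Union: D, L, P.

D, L, P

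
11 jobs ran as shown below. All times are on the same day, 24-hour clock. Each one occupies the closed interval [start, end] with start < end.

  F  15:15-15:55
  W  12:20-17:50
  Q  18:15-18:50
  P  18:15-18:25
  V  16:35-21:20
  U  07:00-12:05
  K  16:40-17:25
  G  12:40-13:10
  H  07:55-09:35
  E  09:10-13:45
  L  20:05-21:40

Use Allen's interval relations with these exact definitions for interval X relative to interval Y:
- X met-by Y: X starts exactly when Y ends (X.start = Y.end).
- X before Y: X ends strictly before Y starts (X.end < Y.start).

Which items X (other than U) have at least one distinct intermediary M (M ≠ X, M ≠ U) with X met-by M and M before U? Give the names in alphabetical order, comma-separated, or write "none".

none

Target U = [07:00, 12:05].
Intermediaries M with M before U: none.
Union: none.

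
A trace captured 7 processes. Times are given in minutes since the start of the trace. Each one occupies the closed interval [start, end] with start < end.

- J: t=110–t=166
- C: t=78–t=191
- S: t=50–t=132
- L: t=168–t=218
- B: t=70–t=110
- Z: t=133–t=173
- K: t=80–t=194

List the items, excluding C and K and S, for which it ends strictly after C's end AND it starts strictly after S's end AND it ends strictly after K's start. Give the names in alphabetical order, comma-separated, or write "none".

L

Conditions: its end is strictly after C's end (X.end > t=191) AND its start is strictly after S's end (X.start > t=132) AND its end is strictly after K's start (X.end > t=80).
B: end t=110 > t=191? ✗; start t=70 > t=132? ✗; end t=110 > t=80? ✓ → no.
J: end t=166 > t=191? ✗; start t=110 > t=132? ✗; end t=166 > t=80? ✓ → no.
L: end t=218 > t=191? ✓; start t=168 > t=132? ✓; end t=218 > t=80? ✓ → yes.
Z: end t=173 > t=191? ✗; start t=133 > t=132? ✓; end t=173 > t=80? ✓ → no.
Result: L.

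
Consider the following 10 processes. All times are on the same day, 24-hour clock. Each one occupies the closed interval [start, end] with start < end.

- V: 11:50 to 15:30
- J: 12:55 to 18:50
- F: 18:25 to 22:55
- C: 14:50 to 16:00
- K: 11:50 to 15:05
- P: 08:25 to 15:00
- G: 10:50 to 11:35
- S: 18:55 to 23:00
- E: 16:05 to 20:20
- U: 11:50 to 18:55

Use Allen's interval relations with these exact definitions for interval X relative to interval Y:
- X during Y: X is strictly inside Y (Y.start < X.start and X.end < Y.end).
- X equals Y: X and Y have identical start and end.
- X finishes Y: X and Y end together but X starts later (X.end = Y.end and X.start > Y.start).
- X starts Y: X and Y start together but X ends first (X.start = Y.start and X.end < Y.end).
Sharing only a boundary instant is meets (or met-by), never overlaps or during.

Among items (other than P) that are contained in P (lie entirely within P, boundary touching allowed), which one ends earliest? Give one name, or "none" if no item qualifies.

G

Target P = [08:25, 15:00].
C [14:50, 16:00] → overlapped-by → excluded.
E [16:05, 20:20] → after → excluded.
F [18:25, 22:55] → after → excluded.
G [10:50, 11:35] → during → candidate.
J [12:55, 18:50] → overlapped-by → excluded.
K [11:50, 15:05] → overlapped-by → excluded.
S [18:55, 23:00] → after → excluded.
U [11:50, 18:55] → overlapped-by → excluded.
V [11:50, 15:30] → overlapped-by → excluded.
Among candidates, earliest end is 11:35 → G.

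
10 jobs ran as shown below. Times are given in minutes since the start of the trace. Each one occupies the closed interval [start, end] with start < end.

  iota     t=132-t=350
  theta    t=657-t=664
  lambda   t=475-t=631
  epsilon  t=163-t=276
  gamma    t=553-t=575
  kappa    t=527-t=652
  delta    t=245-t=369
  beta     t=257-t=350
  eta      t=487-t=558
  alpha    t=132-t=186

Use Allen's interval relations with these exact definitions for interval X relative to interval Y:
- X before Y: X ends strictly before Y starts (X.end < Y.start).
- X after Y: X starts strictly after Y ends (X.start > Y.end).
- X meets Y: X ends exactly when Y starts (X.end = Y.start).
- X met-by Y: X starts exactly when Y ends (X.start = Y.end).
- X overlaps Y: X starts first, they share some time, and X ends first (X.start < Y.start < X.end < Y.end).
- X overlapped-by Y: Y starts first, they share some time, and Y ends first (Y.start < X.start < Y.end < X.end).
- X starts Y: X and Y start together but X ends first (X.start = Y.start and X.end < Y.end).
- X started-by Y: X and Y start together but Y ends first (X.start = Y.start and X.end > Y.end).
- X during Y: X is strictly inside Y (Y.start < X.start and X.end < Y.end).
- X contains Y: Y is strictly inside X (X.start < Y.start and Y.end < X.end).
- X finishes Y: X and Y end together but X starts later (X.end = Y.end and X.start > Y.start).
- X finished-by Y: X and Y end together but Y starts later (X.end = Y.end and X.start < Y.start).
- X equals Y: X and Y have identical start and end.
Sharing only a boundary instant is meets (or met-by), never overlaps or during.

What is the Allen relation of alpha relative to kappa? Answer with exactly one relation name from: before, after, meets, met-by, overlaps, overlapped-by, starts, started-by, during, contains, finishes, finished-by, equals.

before

alpha = [t=132, t=186]; kappa = [t=527, t=652].
Compare endpoints: alpha.start < kappa.start, alpha.start < kappa.end, alpha.end < kappa.start, alpha.end < kappa.end.
That pattern is 'before'.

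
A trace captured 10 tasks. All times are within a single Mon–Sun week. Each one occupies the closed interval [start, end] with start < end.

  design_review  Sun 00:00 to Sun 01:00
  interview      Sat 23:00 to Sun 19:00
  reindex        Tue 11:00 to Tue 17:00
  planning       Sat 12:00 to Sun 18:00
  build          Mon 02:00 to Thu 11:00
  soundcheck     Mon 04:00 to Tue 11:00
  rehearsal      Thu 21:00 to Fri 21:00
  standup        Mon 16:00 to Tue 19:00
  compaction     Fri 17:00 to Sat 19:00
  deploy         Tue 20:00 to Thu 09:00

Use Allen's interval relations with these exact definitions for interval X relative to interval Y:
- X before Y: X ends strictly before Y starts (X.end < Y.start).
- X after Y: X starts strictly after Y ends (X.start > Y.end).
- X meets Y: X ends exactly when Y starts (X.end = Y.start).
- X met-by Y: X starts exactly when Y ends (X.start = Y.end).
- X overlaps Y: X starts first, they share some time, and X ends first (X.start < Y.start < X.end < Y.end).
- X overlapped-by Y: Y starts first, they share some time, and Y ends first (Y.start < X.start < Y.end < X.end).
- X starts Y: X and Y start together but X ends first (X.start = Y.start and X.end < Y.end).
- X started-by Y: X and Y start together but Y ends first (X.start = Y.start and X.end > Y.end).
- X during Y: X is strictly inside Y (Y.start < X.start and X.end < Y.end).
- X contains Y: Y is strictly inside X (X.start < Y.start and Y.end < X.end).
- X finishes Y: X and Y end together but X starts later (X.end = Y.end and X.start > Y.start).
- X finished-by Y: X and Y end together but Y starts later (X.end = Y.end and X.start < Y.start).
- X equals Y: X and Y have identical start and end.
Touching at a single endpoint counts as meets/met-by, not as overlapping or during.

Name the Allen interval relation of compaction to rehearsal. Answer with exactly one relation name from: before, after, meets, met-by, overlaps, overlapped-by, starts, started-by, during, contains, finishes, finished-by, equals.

overlapped-by

compaction = [Fri 17:00, Sat 19:00]; rehearsal = [Thu 21:00, Fri 21:00].
Compare endpoints: compaction.start > rehearsal.start, compaction.start < rehearsal.end, compaction.end > rehearsal.start, compaction.end > rehearsal.end.
That pattern is 'overlapped-by'.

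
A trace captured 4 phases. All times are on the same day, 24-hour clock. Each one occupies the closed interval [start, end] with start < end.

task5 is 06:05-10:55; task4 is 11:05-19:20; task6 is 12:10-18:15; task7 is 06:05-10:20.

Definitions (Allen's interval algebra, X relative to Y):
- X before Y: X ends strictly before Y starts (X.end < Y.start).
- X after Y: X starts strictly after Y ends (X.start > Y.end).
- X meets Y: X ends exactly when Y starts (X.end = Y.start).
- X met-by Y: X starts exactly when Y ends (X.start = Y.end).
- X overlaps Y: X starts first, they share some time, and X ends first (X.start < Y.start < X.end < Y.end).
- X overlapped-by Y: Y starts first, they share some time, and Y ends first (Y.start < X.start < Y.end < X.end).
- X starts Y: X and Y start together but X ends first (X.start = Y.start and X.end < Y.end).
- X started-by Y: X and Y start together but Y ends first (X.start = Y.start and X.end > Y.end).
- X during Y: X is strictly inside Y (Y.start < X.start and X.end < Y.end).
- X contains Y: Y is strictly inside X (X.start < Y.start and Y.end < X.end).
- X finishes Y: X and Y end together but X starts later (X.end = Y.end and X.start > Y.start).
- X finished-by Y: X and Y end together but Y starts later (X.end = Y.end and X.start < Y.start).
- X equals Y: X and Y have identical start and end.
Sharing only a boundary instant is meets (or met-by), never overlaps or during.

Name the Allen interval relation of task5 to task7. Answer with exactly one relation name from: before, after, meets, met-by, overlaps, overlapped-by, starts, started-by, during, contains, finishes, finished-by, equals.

task5 = [06:05, 10:55]; task7 = [06:05, 10:20].
Compare endpoints: task5.start = task7.start, task5.start < task7.end, task5.end > task7.start, task5.end > task7.end.
That pattern is 'started-by'.

started-by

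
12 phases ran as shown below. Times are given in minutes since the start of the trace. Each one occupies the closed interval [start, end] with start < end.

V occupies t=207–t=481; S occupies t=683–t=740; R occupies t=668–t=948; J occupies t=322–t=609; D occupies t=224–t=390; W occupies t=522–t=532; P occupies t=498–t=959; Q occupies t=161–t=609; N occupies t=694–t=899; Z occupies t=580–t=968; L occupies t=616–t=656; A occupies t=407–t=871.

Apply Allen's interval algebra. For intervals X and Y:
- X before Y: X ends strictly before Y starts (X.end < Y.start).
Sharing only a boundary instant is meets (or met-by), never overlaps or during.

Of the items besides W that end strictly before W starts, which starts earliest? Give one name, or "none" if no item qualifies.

Target W = [t=522, t=532].
A [t=407, t=871] → contains → excluded.
D [t=224, t=390] → before → candidate.
J [t=322, t=609] → contains → excluded.
L [t=616, t=656] → after → excluded.
N [t=694, t=899] → after → excluded.
P [t=498, t=959] → contains → excluded.
Q [t=161, t=609] → contains → excluded.
R [t=668, t=948] → after → excluded.
S [t=683, t=740] → after → excluded.
V [t=207, t=481] → before → candidate.
Z [t=580, t=968] → after → excluded.
Among candidates, earliest start is t=207 → V.

V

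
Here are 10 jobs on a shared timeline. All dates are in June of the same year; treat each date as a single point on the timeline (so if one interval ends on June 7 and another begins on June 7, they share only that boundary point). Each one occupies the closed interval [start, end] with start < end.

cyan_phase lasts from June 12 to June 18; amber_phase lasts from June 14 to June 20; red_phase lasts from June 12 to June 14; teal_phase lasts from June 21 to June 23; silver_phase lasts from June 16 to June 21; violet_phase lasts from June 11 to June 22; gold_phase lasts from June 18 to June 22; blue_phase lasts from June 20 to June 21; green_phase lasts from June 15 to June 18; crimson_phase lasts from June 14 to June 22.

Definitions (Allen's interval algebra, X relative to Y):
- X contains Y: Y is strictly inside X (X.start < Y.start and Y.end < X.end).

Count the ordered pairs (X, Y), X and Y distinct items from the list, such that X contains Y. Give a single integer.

11

Checking all 90 ordered pairs for relation 'contains'; matching pairs in alphabetical order:
(amber_phase, green_phase): amber_phase contains green_phase ✓
(crimson_phase, blue_phase): crimson_phase contains blue_phase ✓
(crimson_phase, green_phase): crimson_phase contains green_phase ✓
(crimson_phase, silver_phase): crimson_phase contains silver_phase ✓
(gold_phase, blue_phase): gold_phase contains blue_phase ✓
(violet_phase, amber_phase): violet_phase contains amber_phase ✓
(violet_phase, blue_phase): violet_phase contains blue_phase ✓
(violet_phase, cyan_phase): violet_phase contains cyan_phase ✓
(violet_phase, green_phase): violet_phase contains green_phase ✓
(violet_phase, red_phase): violet_phase contains red_phase ✓
(violet_phase, silver_phase): violet_phase contains silver_phase ✓
Count: 11.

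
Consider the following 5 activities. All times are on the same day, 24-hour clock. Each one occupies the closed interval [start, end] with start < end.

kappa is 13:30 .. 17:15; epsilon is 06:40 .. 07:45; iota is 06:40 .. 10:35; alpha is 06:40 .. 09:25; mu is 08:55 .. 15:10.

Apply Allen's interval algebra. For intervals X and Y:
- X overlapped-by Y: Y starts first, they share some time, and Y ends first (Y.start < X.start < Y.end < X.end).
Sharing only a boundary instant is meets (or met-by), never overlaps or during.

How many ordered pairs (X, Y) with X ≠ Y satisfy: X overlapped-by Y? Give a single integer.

3

Checking all 20 ordered pairs for relation 'overlapped-by'; matching pairs in alphabetical order:
(kappa, mu): kappa overlapped-by mu ✓
(mu, alpha): mu overlapped-by alpha ✓
(mu, iota): mu overlapped-by iota ✓
Count: 3.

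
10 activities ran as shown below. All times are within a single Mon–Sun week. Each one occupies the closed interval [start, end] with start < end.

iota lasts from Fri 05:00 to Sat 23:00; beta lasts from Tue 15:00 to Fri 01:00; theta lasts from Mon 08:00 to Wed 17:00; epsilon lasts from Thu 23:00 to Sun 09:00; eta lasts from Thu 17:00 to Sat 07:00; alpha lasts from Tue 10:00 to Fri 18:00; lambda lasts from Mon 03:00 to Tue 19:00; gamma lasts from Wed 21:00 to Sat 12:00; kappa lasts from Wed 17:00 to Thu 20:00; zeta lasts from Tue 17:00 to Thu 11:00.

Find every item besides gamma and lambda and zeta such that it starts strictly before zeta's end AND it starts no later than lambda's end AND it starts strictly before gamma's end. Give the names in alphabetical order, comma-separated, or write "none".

alpha, beta, theta

Conditions: its start is strictly before zeta's end (X.start < Thu 11:00) AND its start is no later than lambda's end (X.start <= Tue 19:00) AND its start is strictly before gamma's end (X.start < Sat 12:00).
alpha: start Tue 10:00 < Thu 11:00? ✓; start Tue 10:00 <= Tue 19:00? ✓; start Tue 10:00 < Sat 12:00? ✓ → yes.
beta: start Tue 15:00 < Thu 11:00? ✓; start Tue 15:00 <= Tue 19:00? ✓; start Tue 15:00 < Sat 12:00? ✓ → yes.
epsilon: start Thu 23:00 < Thu 11:00? ✗; start Thu 23:00 <= Tue 19:00? ✗; start Thu 23:00 < Sat 12:00? ✓ → no.
eta: start Thu 17:00 < Thu 11:00? ✗; start Thu 17:00 <= Tue 19:00? ✗; start Thu 17:00 < Sat 12:00? ✓ → no.
iota: start Fri 05:00 < Thu 11:00? ✗; start Fri 05:00 <= Tue 19:00? ✗; start Fri 05:00 < Sat 12:00? ✓ → no.
kappa: start Wed 17:00 < Thu 11:00? ✓; start Wed 17:00 <= Tue 19:00? ✗; start Wed 17:00 < Sat 12:00? ✓ → no.
theta: start Mon 08:00 < Thu 11:00? ✓; start Mon 08:00 <= Tue 19:00? ✓; start Mon 08:00 < Sat 12:00? ✓ → yes.
Result: alpha, beta, theta.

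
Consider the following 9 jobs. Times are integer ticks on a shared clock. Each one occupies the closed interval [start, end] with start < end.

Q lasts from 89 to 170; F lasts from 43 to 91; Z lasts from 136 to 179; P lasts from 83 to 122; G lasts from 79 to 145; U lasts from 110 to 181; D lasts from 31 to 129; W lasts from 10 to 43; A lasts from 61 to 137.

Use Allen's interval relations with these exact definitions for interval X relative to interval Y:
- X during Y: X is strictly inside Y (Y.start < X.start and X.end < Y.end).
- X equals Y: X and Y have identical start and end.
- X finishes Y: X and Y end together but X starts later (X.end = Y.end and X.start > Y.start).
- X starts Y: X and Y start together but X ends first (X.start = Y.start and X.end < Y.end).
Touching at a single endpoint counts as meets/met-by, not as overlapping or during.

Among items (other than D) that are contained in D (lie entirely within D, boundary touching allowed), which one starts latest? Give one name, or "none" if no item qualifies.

Target D = [31, 129].
A [61, 137] → overlapped-by → excluded.
F [43, 91] → during → candidate.
G [79, 145] → overlapped-by → excluded.
P [83, 122] → during → candidate.
Q [89, 170] → overlapped-by → excluded.
U [110, 181] → overlapped-by → excluded.
W [10, 43] → overlaps → excluded.
Z [136, 179] → after → excluded.
Among candidates, latest start is 83 → P.

P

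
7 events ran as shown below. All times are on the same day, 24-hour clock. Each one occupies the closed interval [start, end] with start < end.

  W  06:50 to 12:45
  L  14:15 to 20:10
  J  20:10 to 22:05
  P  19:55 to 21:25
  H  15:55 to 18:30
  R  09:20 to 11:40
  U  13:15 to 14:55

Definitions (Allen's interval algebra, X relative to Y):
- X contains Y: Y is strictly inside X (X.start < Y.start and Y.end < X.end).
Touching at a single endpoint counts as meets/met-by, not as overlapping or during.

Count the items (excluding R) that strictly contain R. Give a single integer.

1

Target R = [09:20, 11:40].
H [15:55, 18:30] → after → no.
J [20:10, 22:05] → after → no.
L [14:15, 20:10] → after → no.
P [19:55, 21:25] → after → no.
U [13:15, 14:55] → after → no.
W [06:50, 12:45] → contains → counts.
Total: 1.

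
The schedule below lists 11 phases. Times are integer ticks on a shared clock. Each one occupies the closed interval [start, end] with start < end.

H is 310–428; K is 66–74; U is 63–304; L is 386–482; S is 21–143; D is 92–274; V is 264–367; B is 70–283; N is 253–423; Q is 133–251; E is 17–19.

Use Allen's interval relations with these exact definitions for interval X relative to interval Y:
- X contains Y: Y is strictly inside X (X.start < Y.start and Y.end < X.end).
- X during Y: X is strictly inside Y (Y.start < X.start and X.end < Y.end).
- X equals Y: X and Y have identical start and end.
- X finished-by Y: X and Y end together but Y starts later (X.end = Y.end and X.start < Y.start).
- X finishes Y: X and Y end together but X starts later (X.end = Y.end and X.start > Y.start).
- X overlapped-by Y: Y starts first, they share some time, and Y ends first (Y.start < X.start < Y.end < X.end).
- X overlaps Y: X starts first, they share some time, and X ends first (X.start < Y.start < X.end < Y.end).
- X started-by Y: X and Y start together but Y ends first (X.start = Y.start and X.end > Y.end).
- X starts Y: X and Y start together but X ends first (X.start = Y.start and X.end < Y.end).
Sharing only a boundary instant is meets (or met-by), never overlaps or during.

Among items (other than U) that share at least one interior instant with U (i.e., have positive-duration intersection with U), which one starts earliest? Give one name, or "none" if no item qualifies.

Target U = [63, 304].
B [70, 283] → during → candidate.
D [92, 274] → during → candidate.
E [17, 19] → before → excluded.
H [310, 428] → after → excluded.
K [66, 74] → during → candidate.
L [386, 482] → after → excluded.
N [253, 423] → overlapped-by → candidate.
Q [133, 251] → during → candidate.
S [21, 143] → overlaps → candidate.
V [264, 367] → overlapped-by → candidate.
Among candidates, earliest start is 21 → S.

S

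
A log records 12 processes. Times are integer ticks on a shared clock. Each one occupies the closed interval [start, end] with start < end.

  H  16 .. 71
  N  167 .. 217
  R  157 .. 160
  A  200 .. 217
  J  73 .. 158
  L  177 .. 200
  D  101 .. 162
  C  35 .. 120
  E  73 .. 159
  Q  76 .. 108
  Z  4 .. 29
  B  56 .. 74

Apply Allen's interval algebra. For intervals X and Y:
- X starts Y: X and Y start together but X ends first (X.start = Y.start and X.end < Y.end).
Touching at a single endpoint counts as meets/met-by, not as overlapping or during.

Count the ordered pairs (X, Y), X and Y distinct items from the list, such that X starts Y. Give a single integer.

1

Checking all 132 ordered pairs for relation 'starts'; matching pairs in alphabetical order:
(J, E): J starts E ✓
Count: 1.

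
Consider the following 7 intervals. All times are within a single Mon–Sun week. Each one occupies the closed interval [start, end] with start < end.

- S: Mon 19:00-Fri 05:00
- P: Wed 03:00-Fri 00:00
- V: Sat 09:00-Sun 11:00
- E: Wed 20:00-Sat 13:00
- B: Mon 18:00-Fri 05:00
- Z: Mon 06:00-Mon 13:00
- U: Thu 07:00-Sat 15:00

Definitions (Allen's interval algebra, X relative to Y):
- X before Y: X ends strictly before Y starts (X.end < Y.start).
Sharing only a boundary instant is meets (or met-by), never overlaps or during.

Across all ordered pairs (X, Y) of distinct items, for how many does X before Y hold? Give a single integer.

9

Checking all 42 ordered pairs for relation 'before'; matching pairs in alphabetical order:
(B, V): B before V ✓
(P, V): P before V ✓
(S, V): S before V ✓
(Z, B): Z before B ✓
(Z, E): Z before E ✓
(Z, P): Z before P ✓
(Z, S): Z before S ✓
(Z, U): Z before U ✓
(Z, V): Z before V ✓
Count: 9.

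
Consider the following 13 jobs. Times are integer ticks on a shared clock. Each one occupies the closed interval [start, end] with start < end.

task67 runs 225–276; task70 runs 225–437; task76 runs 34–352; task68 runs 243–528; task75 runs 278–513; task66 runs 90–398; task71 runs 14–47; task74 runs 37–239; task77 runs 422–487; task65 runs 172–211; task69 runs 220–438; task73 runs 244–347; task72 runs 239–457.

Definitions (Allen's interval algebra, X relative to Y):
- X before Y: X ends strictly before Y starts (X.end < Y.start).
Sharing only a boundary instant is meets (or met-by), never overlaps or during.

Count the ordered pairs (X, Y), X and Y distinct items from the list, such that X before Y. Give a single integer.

Checking all 156 ordered pairs for relation 'before'; matching pairs in alphabetical order:
(task65, task67): task65 before task67 ✓
(task65, task68): task65 before task68 ✓
(task65, task69): task65 before task69 ✓
(task65, task70): task65 before task70 ✓
(task65, task72): task65 before task72 ✓
(task65, task73): task65 before task73 ✓
(task65, task75): task65 before task75 ✓
(task65, task77): task65 before task77 ✓
(task66, task77): task66 before task77 ✓
(task67, task75): task67 before task75 ✓
(task67, task77): task67 before task77 ✓
(task71, task65): task71 before task65 ✓
(task71, task66): task71 before task66 ✓
(task71, task67): task71 before task67 ✓
(task71, task68): task71 before task68 ✓
(task71, task69): task71 before task69 ✓
(task71, task70): task71 before task70 ✓
(task71, task72): task71 before task72 ✓
(task71, task73): task71 before task73 ✓
(task71, task75): task71 before task75 ✓
(task71, task77): task71 before task77 ✓
(task73, task77): task73 before task77 ✓
(task74, task68): task74 before task68 ✓
(task74, task73): task74 before task73 ✓
... plus 3 further pairs not listed.
Count: 27.

27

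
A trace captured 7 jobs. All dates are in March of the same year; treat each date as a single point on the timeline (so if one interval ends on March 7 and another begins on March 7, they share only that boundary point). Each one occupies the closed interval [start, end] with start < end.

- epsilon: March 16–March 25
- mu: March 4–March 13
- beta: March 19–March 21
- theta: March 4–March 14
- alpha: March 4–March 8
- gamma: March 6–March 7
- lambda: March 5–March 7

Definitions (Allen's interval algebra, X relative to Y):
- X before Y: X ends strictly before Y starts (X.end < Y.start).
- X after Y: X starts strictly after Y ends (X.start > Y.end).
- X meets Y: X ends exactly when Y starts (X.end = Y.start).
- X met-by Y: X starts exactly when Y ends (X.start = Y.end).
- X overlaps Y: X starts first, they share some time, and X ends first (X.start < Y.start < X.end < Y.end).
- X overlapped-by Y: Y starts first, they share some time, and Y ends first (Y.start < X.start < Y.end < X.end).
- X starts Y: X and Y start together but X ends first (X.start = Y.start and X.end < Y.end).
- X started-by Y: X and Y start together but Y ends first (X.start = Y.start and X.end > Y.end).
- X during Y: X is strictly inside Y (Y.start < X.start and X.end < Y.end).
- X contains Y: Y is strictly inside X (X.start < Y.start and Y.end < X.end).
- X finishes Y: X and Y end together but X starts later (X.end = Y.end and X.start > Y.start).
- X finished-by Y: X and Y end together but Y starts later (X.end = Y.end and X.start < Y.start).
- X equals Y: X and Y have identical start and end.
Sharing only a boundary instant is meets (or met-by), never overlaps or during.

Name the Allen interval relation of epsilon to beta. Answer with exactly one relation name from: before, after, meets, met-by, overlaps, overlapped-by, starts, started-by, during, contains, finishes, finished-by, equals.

epsilon = [March 16, March 25]; beta = [March 19, March 21].
Compare endpoints: epsilon.start < beta.start, epsilon.start < beta.end, epsilon.end > beta.start, epsilon.end > beta.end.
That pattern is 'contains'.

contains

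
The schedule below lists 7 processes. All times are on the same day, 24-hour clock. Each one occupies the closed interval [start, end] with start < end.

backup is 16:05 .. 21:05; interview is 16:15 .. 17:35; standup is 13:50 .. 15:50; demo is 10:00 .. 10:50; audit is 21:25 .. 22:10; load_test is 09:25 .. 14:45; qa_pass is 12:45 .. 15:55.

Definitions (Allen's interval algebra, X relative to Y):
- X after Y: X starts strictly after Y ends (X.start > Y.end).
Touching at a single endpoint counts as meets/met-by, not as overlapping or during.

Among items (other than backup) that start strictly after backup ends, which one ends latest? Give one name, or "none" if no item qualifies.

audit

Target backup = [16:05, 21:05].
audit [21:25, 22:10] → after → candidate.
demo [10:00, 10:50] → before → excluded.
interview [16:15, 17:35] → during → excluded.
load_test [09:25, 14:45] → before → excluded.
qa_pass [12:45, 15:55] → before → excluded.
standup [13:50, 15:50] → before → excluded.
Among candidates, latest end is 22:10 → audit.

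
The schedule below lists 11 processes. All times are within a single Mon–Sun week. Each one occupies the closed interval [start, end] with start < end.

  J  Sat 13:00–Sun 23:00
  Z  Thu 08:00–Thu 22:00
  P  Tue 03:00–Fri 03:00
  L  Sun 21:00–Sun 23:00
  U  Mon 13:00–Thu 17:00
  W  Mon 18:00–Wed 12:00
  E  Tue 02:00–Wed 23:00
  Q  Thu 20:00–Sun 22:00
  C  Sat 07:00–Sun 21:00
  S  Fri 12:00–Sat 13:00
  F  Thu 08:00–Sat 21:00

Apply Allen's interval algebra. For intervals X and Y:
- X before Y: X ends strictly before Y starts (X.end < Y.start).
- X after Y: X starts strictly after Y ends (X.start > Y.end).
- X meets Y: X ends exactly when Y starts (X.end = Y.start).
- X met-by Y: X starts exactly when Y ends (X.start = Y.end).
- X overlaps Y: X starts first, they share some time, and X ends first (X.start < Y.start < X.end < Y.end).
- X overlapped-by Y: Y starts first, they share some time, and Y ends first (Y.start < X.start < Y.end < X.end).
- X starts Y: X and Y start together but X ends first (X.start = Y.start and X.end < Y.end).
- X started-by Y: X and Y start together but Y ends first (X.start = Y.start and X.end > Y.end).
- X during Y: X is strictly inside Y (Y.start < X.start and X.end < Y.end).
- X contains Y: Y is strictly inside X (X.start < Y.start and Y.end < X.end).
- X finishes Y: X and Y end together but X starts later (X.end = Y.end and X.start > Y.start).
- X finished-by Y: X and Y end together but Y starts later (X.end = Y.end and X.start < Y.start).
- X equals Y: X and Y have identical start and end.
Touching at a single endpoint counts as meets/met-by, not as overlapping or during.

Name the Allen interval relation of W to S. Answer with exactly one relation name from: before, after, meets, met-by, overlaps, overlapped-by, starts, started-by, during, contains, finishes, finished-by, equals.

before

W = [Mon 18:00, Wed 12:00]; S = [Fri 12:00, Sat 13:00].
Compare endpoints: W.start < S.start, W.start < S.end, W.end < S.start, W.end < S.end.
That pattern is 'before'.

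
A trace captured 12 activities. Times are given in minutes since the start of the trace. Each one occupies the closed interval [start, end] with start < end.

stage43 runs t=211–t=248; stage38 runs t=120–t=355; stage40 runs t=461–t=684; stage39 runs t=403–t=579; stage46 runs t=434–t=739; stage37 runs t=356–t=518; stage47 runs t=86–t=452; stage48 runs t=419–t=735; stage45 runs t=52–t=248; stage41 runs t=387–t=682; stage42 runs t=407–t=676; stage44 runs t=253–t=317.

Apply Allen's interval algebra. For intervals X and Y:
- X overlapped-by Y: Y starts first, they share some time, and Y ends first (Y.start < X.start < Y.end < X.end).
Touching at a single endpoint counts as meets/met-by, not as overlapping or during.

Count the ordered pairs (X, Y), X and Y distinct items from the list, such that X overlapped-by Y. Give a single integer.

25

Checking all 132 ordered pairs for relation 'overlapped-by'; matching pairs in alphabetical order:
(stage37, stage47): stage37 overlapped-by stage47 ✓
(stage38, stage45): stage38 overlapped-by stage45 ✓
(stage39, stage37): stage39 overlapped-by stage37 ✓
(stage39, stage47): stage39 overlapped-by stage47 ✓
(stage40, stage37): stage40 overlapped-by stage37 ✓
(stage40, stage39): stage40 overlapped-by stage39 ✓
(stage40, stage41): stage40 overlapped-by stage41 ✓
(stage40, stage42): stage40 overlapped-by stage42 ✓
(stage41, stage37): stage41 overlapped-by stage37 ✓
(stage41, stage47): stage41 overlapped-by stage47 ✓
(stage42, stage37): stage42 overlapped-by stage37 ✓
(stage42, stage39): stage42 overlapped-by stage39 ✓
(stage42, stage47): stage42 overlapped-by stage47 ✓
(stage46, stage37): stage46 overlapped-by stage37 ✓
(stage46, stage39): stage46 overlapped-by stage39 ✓
(stage46, stage41): stage46 overlapped-by stage41 ✓
(stage46, stage42): stage46 overlapped-by stage42 ✓
(stage46, stage47): stage46 overlapped-by stage47 ✓
(stage46, stage48): stage46 overlapped-by stage48 ✓
(stage47, stage45): stage47 overlapped-by stage45 ✓
(stage48, stage37): stage48 overlapped-by stage37 ✓
(stage48, stage39): stage48 overlapped-by stage39 ✓
(stage48, stage41): stage48 overlapped-by stage41 ✓
(stage48, stage42): stage48 overlapped-by stage42 ✓
... plus 1 further pairs not listed.
Count: 25.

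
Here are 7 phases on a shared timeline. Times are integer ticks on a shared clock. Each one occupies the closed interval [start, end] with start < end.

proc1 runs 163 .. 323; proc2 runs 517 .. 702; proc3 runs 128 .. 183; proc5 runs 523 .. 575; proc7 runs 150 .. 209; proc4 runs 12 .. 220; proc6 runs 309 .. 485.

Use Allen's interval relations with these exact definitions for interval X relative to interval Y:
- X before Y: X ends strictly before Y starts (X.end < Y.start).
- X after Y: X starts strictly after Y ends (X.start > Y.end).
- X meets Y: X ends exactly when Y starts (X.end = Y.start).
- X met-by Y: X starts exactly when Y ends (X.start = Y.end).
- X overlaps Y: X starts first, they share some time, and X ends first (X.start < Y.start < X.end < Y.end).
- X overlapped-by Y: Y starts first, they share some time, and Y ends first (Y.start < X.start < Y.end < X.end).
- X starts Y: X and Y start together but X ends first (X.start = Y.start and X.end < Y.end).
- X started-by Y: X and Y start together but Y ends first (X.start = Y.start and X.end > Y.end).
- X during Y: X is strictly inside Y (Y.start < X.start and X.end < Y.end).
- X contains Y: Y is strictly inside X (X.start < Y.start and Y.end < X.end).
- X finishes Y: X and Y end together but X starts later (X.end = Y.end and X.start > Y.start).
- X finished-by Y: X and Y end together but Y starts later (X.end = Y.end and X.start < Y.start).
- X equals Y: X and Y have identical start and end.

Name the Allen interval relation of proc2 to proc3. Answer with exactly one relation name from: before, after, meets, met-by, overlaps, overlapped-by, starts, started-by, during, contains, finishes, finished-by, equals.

after

proc2 = [517, 702]; proc3 = [128, 183].
Compare endpoints: proc2.start > proc3.start, proc2.start > proc3.end, proc2.end > proc3.start, proc2.end > proc3.end.
That pattern is 'after'.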